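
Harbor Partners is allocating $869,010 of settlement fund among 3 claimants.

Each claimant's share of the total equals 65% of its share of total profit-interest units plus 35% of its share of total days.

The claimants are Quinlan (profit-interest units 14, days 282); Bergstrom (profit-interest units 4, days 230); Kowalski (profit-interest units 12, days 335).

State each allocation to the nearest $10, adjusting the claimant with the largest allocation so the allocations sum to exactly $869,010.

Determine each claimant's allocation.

Quinlan: $364,860 | Bergstrom: $157,910 | Kowalski: $346,240

Profit-interest units total 30; days total 847.
Combined weights (65% profit-interest units + 35% days): Quinlan 0.4199; Bergstrom 0.1817; Kowalski 0.3984.
Proportional shares: Quinlan 364,864.50; Bergstrom 157,906.06; Kowalski 346,239.44.
After rounding ($10): Quinlan $364,860; Bergstrom $157,910; Kowalski $346,240. Sum = $869,010.
No rounding difference to absorb.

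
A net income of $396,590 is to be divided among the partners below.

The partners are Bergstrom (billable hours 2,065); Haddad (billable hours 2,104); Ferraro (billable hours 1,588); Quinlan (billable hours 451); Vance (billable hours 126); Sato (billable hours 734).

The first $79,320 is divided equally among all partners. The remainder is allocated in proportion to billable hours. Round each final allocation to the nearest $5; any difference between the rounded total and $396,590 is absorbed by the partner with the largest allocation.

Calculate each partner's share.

Bergstrom: $105,915 · Haddad: $107,660 · Ferraro: $84,505 · Quinlan: $33,465 · Vance: $18,875 · Sato: $46,170

First tranche $79,320 split equally: $13,220 each.
Remainder $317,270 by billable hours (total 7,068): Bergstrom 92,694.19 → $92,695; Haddad 94,444.83 → $94,445; Ferraro 71,282.51 → $71,285; Quinlan 20,244.59 → $20,245; Vance 5,655.92 → $5,655; Sato 32,947.96 → $32,950.
Rounding difference −$5 on remainder applied to Haddad.
Totals: Bergstrom $13,220 + $92,695 = $105,915; Haddad $13,220 + $94,440 = $107,660; Ferraro $13,220 + $71,285 = $84,505; Quinlan $13,220 + $20,245 = $33,465; Vance $13,220 + $5,655 = $18,875; Sato $13,220 + $32,950 = $46,170.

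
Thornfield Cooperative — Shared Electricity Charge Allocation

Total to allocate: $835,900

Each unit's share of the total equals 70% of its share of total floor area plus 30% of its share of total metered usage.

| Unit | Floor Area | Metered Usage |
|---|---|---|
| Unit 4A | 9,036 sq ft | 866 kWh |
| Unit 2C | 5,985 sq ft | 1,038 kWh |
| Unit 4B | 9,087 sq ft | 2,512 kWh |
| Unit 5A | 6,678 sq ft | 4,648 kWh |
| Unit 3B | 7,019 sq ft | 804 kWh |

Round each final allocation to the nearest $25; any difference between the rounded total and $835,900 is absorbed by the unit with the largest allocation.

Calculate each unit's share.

Floor area total 37,805; metered usage total 9,868.
Blended shares (70% floor area + 30% metered usage): Unit 4A 0.1936; Unit 2C 0.1424; Unit 4B 0.2446; Unit 5A 0.2650; Unit 3B 0.1544.
Pro-rata amounts: Unit 4A 161,862.61; Unit 2C 119,011.45; Unit 4B 204,480.85; Unit 5A 221,476.34; Unit 3B 129,068.76.
Rounded to nearest $25: Unit 4A $161,875; Unit 2C $119,000; Unit 4B $204,475; Unit 5A $221,475; Unit 3B $129,075. Sum = $835,900.
Rounded total matches; no reconciliation needed.

Unit 4A: $161,875 | Unit 2C: $119,000 | Unit 4B: $204,475 | Unit 5A: $221,475 | Unit 3B: $129,075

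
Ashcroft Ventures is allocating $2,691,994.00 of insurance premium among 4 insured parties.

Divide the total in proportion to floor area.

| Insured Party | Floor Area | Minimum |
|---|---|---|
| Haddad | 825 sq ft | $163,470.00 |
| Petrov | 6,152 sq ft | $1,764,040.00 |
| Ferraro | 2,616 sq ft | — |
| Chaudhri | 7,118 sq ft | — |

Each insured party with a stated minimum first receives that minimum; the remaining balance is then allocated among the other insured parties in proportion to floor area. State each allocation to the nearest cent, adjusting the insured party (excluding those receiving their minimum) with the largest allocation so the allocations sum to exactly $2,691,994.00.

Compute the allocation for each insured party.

Haddad: $163,470.00 | Petrov: $1,764,040.00 | Ferraro: $205,454.09 | Chaudhri: $559,029.91

Fund the minimums — Haddad $163,470.00; Petrov $1,764,040.00. Balance $764,484.00.
Balance split over remaining floor area 9,734: Ferraro 205,454.0933 → $205,454.09; Chaudhri 559,029.9067 → $559,029.91.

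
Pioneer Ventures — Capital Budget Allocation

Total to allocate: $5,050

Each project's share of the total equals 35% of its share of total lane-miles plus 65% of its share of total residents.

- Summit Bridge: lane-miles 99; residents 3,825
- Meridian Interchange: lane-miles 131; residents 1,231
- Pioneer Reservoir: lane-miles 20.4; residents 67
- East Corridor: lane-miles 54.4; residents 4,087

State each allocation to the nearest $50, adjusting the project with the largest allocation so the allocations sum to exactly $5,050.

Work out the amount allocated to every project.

Totals — lane-miles 304.8, residents 9,210.
Blended shares (35% lane-miles + 65% residents): Summit Bridge 0.3836; Meridian Interchange 0.2373; Pioneer Reservoir 0.0282; East Corridor 0.3509.
Pro-rata amounts: Summit Bridge 1,937.34; Meridian Interchange 1,198.39; Pioneer Reservoir 142.18; East Corridor 1,772.09.
At nearest $50: Summit Bridge $1,950; Meridian Interchange $1,200; Pioneer Reservoir $150; East Corridor $1,750. Sum = $5,050.
Sum already equals the total — no adjustment.

Summit Bridge: $1,950 | Meridian Interchange: $1,200 | Pioneer Reservoir: $150 | East Corridor: $1,750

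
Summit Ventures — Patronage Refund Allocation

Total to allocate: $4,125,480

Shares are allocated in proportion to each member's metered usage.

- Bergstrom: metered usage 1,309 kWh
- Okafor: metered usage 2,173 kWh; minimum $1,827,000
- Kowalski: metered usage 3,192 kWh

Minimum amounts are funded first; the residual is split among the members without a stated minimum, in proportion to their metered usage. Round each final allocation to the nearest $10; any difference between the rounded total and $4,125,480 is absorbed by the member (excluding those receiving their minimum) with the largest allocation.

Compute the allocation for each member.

Bergstrom: $668,450 | Okafor: $1,827,000 | Kowalski: $1,630,030

Minimums first: Okafor $1,827,000. Residual $2,298,480.
Residual split over remaining metered usage 4,501: Bergstrom 668,453.75 → $668,450; Kowalski 1,630,026.25 → $1,630,030.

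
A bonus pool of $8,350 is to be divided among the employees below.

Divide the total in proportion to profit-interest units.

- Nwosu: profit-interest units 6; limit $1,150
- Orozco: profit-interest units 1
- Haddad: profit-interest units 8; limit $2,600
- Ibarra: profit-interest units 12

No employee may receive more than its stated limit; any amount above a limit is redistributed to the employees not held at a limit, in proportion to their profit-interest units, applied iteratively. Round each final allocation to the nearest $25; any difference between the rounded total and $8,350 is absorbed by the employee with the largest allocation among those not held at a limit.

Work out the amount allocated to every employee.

Total profit-interest units = 27.
Pro-rata shares before constraints: Nwosu 1,855.56; Orozco 309.26; Haddad 2,474.07; Ibarra 3,711.11.
Capped: Nwosu ($1,150); residual $7,200 reallocated over remaining profit-interest units 21.
Capped: Haddad ($2,600); residual $4,600 reallocated over remaining profit-interest units 13.
Redistributed shares: Orozco 353.85 → $350; Ibarra 4,246.15 → $4,250.

Nwosu: $1,150 | Orozco: $350 | Haddad: $2,600 | Ibarra: $4,250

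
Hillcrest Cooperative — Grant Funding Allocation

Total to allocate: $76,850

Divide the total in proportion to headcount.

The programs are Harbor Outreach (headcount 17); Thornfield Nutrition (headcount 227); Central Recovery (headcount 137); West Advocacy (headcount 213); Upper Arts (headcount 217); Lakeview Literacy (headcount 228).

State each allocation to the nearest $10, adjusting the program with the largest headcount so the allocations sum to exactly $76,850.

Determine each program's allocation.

Harbor Outreach: $1,260 · Thornfield Nutrition: $16,790 · Central Recovery: $10,130 · West Advocacy: $15,750 · Upper Arts: $16,050 · Lakeview Literacy: $16,870

Combined headcount = 17 + 227 + 137 + 213 + 217 + 228 = 1,039.
Proportional shares: Harbor Outreach 1,257.41; Thornfield Nutrition 16,790.13; Central Recovery 10,133.25; West Advocacy 15,754.62; Upper Arts 16,050.48; Lakeview Literacy 16,864.10.
Rounded to nearest $10: Harbor Outreach $1,260; Thornfield Nutrition $16,790; Central Recovery $10,130; West Advocacy $15,750; Upper Arts $16,050; Lakeview Literacy $16,860. Sum = $76,840.
Difference $76,850 − $76,840 = +$10 applied to largest headcount (Lakeview Literacy): Lakeview Literacy becomes $16,870.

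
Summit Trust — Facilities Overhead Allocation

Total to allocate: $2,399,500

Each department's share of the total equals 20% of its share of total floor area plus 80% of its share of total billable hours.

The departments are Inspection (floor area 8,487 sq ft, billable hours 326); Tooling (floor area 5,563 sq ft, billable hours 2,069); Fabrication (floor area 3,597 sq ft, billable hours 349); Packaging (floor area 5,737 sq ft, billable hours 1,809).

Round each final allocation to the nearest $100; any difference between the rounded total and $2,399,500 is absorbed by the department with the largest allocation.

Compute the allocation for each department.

Floor area total 23,384; billable hours total 4,553.
Combined weights (20% floor area + 80% billable hours): Inspection 0.1299; Tooling 0.4111; Fabrication 0.0921; Packaging 0.3669.
Pro-rata amounts: Inspection 311,620.68; Tooling 986,482.59; Fabrication 220,962.35; Packaging 880,434.37.
Rounded to nearest $100: Inspection $311,600; Tooling $986,500; Fabrication $221,000; Packaging $880,400. Sum = $2,399,500.
No rounding difference to absorb.

Inspection: $311,600 · Tooling: $986,500 · Fabrication: $221,000 · Packaging: $880,400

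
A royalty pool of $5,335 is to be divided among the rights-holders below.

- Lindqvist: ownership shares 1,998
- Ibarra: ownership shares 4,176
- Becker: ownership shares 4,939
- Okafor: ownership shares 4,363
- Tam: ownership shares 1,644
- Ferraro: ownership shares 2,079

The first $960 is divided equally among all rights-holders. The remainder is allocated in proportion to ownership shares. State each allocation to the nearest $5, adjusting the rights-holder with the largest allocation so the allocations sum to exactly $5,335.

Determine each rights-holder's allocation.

Equal tier: $960 ÷ 6 = $160 apiece.
Remainder $4,375 by ownership shares (total 19,199): Lindqvist 455.30 → $455; Ibarra 951.61 → $950; Becker 1,125.48 → $1,125; Okafor 994.22 → $995; Tam 374.63 → $375; Ferraro 473.76 → $475.
Totals: Lindqvist $160 + $455 = $615; Ibarra $160 + $950 = $1,110; Becker $160 + $1,125 = $1,285; Okafor $160 + $995 = $1,155; Tam $160 + $375 = $535; Ferraro $160 + $475 = $635.

Lindqvist: $615 · Ibarra: $1,110 · Becker: $1,285 · Okafor: $1,155 · Tam: $535 · Ferraro: $635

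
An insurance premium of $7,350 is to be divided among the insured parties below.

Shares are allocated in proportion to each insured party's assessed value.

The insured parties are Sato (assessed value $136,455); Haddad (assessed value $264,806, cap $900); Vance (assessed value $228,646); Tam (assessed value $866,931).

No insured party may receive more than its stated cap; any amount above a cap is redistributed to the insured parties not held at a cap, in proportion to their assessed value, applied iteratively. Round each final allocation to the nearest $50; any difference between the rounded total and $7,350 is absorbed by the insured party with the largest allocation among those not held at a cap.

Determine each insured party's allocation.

Sato: $700 · Haddad: $900 · Vance: $1,200 · Tam: $4,550

Combined assessed value = 1,496,838.
Unconstrained shares: Sato 670.04; Haddad 1,300.29; Vance 1,122.73; Tam 4,256.94.
Held at cap: Haddad ($900); residual $6,450 reallocated over remaining assessed value 1,232,032.
Remaining shares: Sato 714.38 → $700; Vance 1,197.02 → $1,200; Tam 4,538.60 → $4,550.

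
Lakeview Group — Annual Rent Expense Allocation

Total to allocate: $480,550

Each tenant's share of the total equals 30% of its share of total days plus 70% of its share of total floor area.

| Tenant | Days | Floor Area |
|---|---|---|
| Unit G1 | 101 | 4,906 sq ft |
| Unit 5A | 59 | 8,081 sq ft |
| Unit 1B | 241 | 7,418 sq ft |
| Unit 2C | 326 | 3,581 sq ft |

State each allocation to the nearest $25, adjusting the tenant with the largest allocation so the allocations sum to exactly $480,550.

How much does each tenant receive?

Days total 727; floor area total 23,986.
Combined weights (30% days + 70% floor area): Unit G1 0.1849; Unit 5A 0.2602; Unit 1B 0.3159; Unit 2C 0.2390.
Unrounded shares: Unit G1 88,831.26; Unit 5A 125,029.51; Unit 1B 151,822.28; Unit 2C 114,866.94.
After rounding ($25): Unit G1 $88,825; Unit 5A $125,025; Unit 1B $151,825; Unit 2C $114,875. Sum = $480,550.
Rounded total matches; no reconciliation needed.

Unit G1: $88,825 | Unit 5A: $125,025 | Unit 1B: $151,825 | Unit 2C: $114,875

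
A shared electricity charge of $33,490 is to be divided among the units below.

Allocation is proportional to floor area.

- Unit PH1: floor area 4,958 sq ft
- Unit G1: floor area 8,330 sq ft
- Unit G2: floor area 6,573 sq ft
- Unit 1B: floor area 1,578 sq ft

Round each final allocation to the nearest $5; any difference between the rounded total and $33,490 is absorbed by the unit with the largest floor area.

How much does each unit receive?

Total floor area = 4,958 + 8,330 + 6,573 + 1,578 = 21,439.
Pro-rata amounts: Unit PH1 7,744.92; Unit G1 13,012.35; Unit G2 10,267.73; Unit 1B 2,465.00.
At nearest $5: Unit PH1 $7,745; Unit G1 $13,010; Unit G2 $10,270; Unit 1B $2,465. Sum = $33,490.
Rounded total matches; no reconciliation needed.

Unit PH1: $7,745 | Unit G1: $13,010 | Unit G2: $10,270 | Unit 1B: $2,465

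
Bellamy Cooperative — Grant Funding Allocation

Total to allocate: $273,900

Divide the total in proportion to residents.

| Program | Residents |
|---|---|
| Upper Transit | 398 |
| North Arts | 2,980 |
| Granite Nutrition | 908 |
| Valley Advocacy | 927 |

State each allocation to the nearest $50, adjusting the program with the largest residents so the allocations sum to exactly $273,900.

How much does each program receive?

Total residents = 5,213.
Raw shares: Upper Transit 398/5,213 × $273,900 = 20,911.61; North Arts 2,980/5,213 × $273,900 = 156,574.33; Granite Nutrition 908/5,213 × $273,900 = 47,707.88; Valley Advocacy 927/5,213 × $273,900 = 48,706.18.
At nearest $50: Upper Transit $20,900; North Arts $156,550; Granite Nutrition $47,700; Valley Advocacy $48,700. Sum = $273,850.
Difference $273,900 − $273,850 = +$50 applied to largest residents (North Arts): North Arts becomes $156,600.

Upper Transit: $20,900 | North Arts: $156,600 | Granite Nutrition: $47,700 | Valley Advocacy: $48,700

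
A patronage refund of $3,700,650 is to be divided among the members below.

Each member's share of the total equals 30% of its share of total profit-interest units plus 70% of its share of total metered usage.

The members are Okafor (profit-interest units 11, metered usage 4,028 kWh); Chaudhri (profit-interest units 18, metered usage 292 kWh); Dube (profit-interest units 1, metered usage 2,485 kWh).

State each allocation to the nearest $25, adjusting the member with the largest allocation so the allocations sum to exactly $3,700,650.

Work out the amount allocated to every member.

Okafor: $1,940,400 | Chaudhri: $777,275 | Dube: $982,975

Profit-interest units total 30; metered usage total 6,805.
Composite weights (30% profit-interest units + 70% metered usage): Okafor 0.5243; Chaudhri 0.2100; Dube 0.2656.
Raw shares: Okafor 1,940,407.69; Chaudhri 777,272.45; Dube 982,969.86.
Rounded to nearest $25: Okafor $1,940,400; Chaudhri $777,275; Dube $982,975. Sum = $3,700,650.
Rounded total matches; no reconciliation needed.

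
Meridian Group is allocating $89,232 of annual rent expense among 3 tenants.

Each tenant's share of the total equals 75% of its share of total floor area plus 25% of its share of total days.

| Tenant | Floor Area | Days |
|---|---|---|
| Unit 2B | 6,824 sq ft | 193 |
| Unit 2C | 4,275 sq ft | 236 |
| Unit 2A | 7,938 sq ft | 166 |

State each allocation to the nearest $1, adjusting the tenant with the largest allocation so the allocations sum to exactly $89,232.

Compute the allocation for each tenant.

Unit 2B: $31,226 · Unit 2C: $23,877 · Unit 2A: $34,129

Floor area total 19,037; days total 595.
Composite weights (75% floor area + 25% days): Unit 2B 0.3499; Unit 2C 0.2676; Unit 2A 0.3825.
Raw shares: Unit 2B 31,225.61; Unit 2C 23,876.85; Unit 2A 34,129.54.
At nearest $1: Unit 2B $31,226; Unit 2C $23,877; Unit 2A $34,130. Sum = $89,233.
Difference $89,232 − $89,233 = −$1 applied to largest allocation (Unit 2A): Unit 2A becomes $34,129.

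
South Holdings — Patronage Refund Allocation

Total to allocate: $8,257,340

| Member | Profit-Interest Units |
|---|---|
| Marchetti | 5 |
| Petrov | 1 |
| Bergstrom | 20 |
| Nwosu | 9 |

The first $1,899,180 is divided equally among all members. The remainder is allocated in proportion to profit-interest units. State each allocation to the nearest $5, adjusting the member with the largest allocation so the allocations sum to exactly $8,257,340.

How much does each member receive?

Marchetti: $1,383,105 · Petrov: $656,455 · Bergstrom: $4,108,030 · Nwosu: $2,109,750

$1,899,180 shared equally gives $474,795 per member.
Remainder $6,358,160 by profit-interest units (total 35): Marchetti 908,308.57 → $908,310; Petrov 181,661.71 → $181,660; Bergstrom 3,633,234.29 → $3,633,235; Nwosu 1,634,955.43 → $1,634,955.
Totals: Marchetti $474,795 + $908,310 = $1,383,105; Petrov $474,795 + $181,660 = $656,455; Bergstrom $474,795 + $3,633,235 = $4,108,030; Nwosu $474,795 + $1,634,955 = $2,109,750.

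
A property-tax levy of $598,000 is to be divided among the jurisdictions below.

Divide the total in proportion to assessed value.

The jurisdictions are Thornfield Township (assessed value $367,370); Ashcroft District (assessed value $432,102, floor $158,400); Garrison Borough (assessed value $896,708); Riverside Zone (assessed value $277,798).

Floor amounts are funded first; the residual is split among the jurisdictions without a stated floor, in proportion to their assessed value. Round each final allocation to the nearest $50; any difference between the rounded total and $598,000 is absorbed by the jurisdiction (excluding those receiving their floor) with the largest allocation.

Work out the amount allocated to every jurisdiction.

Thornfield Township: $104,750; Ashcroft District: $158,400; Garrison Borough: $255,650; Riverside Zone: $79,200

Minimums first: Ashcroft District $158,400. Remaining pool $439,600.
Remaining pool split over remaining assessed value 1,541,876: Thornfield Township 104,739.84 → $104,750; Garrison Borough 255,657.94 → $255,650; Riverside Zone 79,202.22 → $79,200.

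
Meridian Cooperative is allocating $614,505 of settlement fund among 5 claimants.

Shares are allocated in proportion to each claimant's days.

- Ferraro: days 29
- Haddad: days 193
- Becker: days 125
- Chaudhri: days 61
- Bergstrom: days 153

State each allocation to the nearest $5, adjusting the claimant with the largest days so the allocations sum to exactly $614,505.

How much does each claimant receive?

Combined days = 561.
Pro-rata amounts: Ferraro 29/561 × $614,505 = 31,765.86; Haddad 193/561 × $614,505 = 211,407.25; Becker 125/561 × $614,505 = 136,921.79; Chaudhri 61/561 × $614,505 = 66,817.83; Bergstrom 153/561 × $614,505 = 167,592.27.
At nearest $5: Ferraro $31,765; Haddad $211,405; Becker $136,920; Chaudhri $66,820; Bergstrom $167,590. Sum = $614,500.
Difference $614,505 − $614,500 = +$5 applied to largest days (Haddad): Haddad becomes $211,410.

Ferraro: $31,765; Haddad: $211,410; Becker: $136,920; Chaudhri: $66,820; Bergstrom: $167,590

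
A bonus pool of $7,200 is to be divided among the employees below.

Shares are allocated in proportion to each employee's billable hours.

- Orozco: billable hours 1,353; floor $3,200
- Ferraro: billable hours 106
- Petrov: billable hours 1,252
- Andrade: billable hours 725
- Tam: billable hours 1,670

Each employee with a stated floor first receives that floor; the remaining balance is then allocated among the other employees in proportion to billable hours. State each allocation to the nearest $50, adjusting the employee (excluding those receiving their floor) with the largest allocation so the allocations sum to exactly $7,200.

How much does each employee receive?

Orozco: $3,200 · Ferraro: $100 · Petrov: $1,350 · Andrade: $750 · Tam: $1,800

Minimums first: Orozco $3,200. Remaining pool $4,000.
Remaining pool split over remaining billable hours 3,753: Ferraro 112.98 → $100; Petrov 1,334.40 → $1,350; Andrade 772.72 → $750; Tam 1,779.91 → $1,800.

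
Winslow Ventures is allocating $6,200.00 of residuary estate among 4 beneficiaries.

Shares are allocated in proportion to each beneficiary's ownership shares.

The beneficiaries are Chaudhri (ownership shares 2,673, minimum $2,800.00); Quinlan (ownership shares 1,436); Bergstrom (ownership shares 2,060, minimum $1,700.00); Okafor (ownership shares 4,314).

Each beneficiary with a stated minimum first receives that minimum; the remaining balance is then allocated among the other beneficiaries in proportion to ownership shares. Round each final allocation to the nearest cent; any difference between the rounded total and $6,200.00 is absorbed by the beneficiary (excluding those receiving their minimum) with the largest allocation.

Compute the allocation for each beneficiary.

Chaudhri: $2,800.00 · Quinlan: $424.56 · Bergstrom: $1,700.00 · Okafor: $1,275.44

Fund the minimums — Chaudhri $2,800.00; Bergstrom $1,700.00. Remaining pool $1,700.00.
Remaining pool split over remaining ownership shares 5,750: Quinlan 424.5565 → $424.56; Okafor 1,275.4435 → $1,275.44.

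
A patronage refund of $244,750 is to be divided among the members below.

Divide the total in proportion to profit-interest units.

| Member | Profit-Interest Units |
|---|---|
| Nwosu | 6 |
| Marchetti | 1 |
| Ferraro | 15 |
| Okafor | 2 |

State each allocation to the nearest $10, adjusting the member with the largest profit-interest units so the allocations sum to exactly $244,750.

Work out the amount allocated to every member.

Profit-interest units total: 24.
Pro-rata amounts: Nwosu 6/24 × $244,750 = 61,187.50; Marchetti 1/24 × $244,750 = 10,197.92; Ferraro 15/24 × $244,750 = 152,968.75; Okafor 2/24 × $244,750 = 20,395.83.
After rounding ($10): Nwosu $61,190; Marchetti $10,200; Ferraro $152,970; Okafor $20,400. Sum = $244,760.
Difference $244,750 − $244,760 = −$10 applied to largest profit-interest units (Ferraro): Ferraro becomes $152,960.

Nwosu: $61,190 | Marchetti: $10,200 | Ferraro: $152,960 | Okafor: $20,400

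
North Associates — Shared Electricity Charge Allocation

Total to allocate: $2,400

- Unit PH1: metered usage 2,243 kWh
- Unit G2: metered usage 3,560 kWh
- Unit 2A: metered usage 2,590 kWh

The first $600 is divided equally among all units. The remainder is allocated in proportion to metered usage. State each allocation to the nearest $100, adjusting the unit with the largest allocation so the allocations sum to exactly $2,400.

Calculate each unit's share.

$600 shared equally gives $200 per unit.
Remainder $1,800 by metered usage (total 8,393): Unit PH1 481.04 → $500; Unit G2 763.49 → $800; Unit 2A 555.46 → $600.
Rounding difference −$100 on remainder applied to Unit G2.
Totals: Unit PH1 $200 + $500 = $700; Unit G2 $200 + $700 = $900; Unit 2A $200 + $600 = $800.

Unit PH1: $700 | Unit G2: $900 | Unit 2A: $800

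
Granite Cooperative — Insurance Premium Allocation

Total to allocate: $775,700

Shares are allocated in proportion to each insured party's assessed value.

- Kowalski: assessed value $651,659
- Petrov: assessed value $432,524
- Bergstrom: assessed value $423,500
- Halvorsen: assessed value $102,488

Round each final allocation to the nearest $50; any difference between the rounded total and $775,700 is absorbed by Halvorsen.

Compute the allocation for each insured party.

Kowalski: $313,950 | Petrov: $208,350 | Bergstrom: $204,000 | Halvorsen: $49,400

Sum of assessed value: 1,610,171.
Raw shares: Kowalski 651,659/1,610,171 × $775,700 = 313,936.77; Petrov 432,524/1,610,171 × $775,700 = 208,368.47; Bergstrom 423,500/1,610,171 × $775,700 = 204,021.16; Halvorsen 102,488/1,610,171 × $775,700 = 49,373.60.
At nearest $50: Kowalski $313,950; Petrov $208,350; Bergstrom $204,000; Halvorsen $49,350. Sum = $775,650.
Difference $775,700 − $775,650 = +$50 applied to Halvorsen: Halvorsen becomes $49,400.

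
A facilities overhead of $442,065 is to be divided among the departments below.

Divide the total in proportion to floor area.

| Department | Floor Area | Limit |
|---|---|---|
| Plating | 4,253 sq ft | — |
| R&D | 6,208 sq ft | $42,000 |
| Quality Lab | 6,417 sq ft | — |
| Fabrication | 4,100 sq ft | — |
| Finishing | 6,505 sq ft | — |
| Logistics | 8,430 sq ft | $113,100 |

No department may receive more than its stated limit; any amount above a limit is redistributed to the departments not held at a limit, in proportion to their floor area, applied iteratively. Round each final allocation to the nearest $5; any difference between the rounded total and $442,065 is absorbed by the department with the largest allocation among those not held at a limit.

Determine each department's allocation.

Total floor area = 35,913.
Pro-rata shares before constraints: Plating 52,351.58; R&D 76,416.33; Quality Lab 78,988.98; Fabrication 50,468.26; Finishing 80,072.20; Logistics 103,767.66.
Held at cap: R&D ($42,000); balance $400,065 reallocated over remaining floor area 29,705.
Held at cap: Logistics ($113,100); balance $286,965 reallocated over remaining floor area 21,275.
Shares after redistribution: Plating 57,366.02 → $57,365; Quality Lab 86,554.85 → $86,555; Fabrication 55,302.30 → $55,300; Finishing 87,741.82 → $87,740.
Rounding difference +$5 applied to Finishing → $87,745.

Plating: $57,365 | R&D: $42,000 | Quality Lab: $86,555 | Fabrication: $55,300 | Finishing: $87,745 | Logistics: $113,100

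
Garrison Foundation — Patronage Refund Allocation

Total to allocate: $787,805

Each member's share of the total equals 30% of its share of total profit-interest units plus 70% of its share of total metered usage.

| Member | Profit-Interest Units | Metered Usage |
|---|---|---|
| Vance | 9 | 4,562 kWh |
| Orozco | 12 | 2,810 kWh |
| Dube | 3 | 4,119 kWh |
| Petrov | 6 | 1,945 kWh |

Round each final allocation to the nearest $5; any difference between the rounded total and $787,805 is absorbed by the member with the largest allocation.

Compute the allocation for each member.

Vance: $258,140 · Orozco: $209,870 · Dube: $192,695 · Petrov: $127,100

Profit-interest units total 30; metered usage total 13,436.
Blended shares (30% profit-interest units + 70% metered usage): Vance 0.3277; Orozco 0.2664; Dube 0.2446; Petrov 0.1613.
Proportional shares: Vance 258,143.93; Orozco 209,869.47; Dube 192,693.26; Petrov 127,098.35.
Rounded to nearest $5: Vance $258,145; Orozco $209,870; Dube $192,695; Petrov $127,100. Sum = $787,810.
Difference $787,805 − $787,810 = −$5 applied to largest allocation (Vance): Vance becomes $258,140.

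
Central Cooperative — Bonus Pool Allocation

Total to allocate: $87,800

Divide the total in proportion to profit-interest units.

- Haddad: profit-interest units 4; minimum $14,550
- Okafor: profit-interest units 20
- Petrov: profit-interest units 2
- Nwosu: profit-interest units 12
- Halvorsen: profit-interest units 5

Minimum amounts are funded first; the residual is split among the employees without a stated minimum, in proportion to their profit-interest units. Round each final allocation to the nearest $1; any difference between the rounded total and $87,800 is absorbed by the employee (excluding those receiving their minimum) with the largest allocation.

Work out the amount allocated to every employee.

Guaranteed amounts: Haddad $14,550. Balance $73,250.
Balance split over remaining profit-interest units 39: Okafor 37,564.10 → $37,564; Petrov 3,756.41 → $3,756; Nwosu 22,538.46 → $22,538; Halvorsen 9,391.03 → $9,391.
Rounding difference +$1 applied to Okafor → $37,565.

Haddad: $14,550; Okafor: $37,565; Petrov: $3,756; Nwosu: $22,538; Halvorsen: $9,391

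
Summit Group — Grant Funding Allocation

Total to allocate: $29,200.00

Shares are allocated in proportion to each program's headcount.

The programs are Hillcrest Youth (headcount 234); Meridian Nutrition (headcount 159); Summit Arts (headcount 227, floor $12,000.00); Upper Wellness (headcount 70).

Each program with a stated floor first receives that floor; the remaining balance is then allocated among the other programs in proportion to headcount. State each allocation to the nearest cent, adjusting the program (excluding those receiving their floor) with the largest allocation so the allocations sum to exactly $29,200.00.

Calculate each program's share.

Minimums first: Summit Arts $12,000.00. Remaining pool $17,200.00.
Remaining pool split over remaining headcount 463: Hillcrest Youth 8,692.8726 → $8,692.87; Meridian Nutrition 5,906.6955 → $5,906.70; Upper Wellness 2,600.4320 → $2,600.43.

Hillcrest Youth: $8,692.87 · Meridian Nutrition: $5,906.70 · Summit Arts: $12,000.00 · Upper Wellness: $2,600.43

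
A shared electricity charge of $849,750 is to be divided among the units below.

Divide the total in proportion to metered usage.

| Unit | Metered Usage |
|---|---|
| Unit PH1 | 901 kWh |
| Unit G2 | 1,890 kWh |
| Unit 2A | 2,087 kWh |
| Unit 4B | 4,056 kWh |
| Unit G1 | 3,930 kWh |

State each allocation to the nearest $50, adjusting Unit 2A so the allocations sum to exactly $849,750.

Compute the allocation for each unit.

Unit PH1: $59,500 · Unit G2: $124,850 · Unit 2A: $137,900 · Unit 4B: $267,900 · Unit G1: $259,600

Combined metered usage = 12,864.
Unrounded shares: Unit PH1 901/12,864 × $849,750 = 59,516.85; Unit G2 1,890/12,864 × $849,750 = 124,846.67; Unit 2A 2,087/12,864 × $849,750 = 137,859.78; Unit 4B 4,056/12,864 × $849,750 = 267,924.91; Unit G1 3,930/12,864 × $849,750 = 259,601.80.
Rounded to nearest $50: Unit PH1 $59,500; Unit G2 $124,850; Unit 2A $137,850; Unit 4B $267,900; Unit G1 $259,600. Sum = $849,700.
Difference $849,750 − $849,700 = +$50 applied to Unit 2A: Unit 2A becomes $137,900.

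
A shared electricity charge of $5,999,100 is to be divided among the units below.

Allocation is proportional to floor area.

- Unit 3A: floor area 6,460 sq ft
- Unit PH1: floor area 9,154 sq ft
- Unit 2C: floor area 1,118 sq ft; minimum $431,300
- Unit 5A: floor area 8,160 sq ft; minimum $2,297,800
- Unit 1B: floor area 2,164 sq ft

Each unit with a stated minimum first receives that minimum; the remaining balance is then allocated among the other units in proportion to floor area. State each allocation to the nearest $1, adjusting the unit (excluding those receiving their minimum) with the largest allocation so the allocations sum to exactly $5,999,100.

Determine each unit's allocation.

Guaranteed amounts: Unit 2C $431,300; Unit 5A $2,297,800. Balance $3,270,000.
Balance split over remaining floor area 17,778: Unit 3A 1,188,221.40 → $1,188,221; Unit PH1 1,683,742.83 → $1,683,743; Unit 1B 398,035.77 → $398,036.

Unit 3A: $1,188,221 | Unit PH1: $1,683,743 | Unit 2C: $431,300 | Unit 5A: $2,297,800 | Unit 1B: $398,036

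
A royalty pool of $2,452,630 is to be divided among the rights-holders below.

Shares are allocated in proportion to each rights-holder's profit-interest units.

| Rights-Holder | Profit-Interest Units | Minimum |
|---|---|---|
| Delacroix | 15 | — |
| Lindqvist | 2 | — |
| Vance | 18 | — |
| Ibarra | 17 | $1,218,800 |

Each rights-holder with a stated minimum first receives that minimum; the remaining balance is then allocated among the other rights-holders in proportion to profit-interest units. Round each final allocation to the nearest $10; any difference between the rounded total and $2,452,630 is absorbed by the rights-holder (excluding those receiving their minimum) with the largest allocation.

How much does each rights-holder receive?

Fund the minimums — Ibarra $1,218,800. Remaining pool $1,233,830.
Remaining pool split over remaining profit-interest units 35: Delacroix 528,784.29 → $528,780; Lindqvist 70,504.57 → $70,500; Vance 634,541.14 → $634,540.
Rounding difference +$10 applied to Vance → $634,550.

Delacroix: $528,780 · Lindqvist: $70,500 · Vance: $634,550 · Ibarra: $1,218,800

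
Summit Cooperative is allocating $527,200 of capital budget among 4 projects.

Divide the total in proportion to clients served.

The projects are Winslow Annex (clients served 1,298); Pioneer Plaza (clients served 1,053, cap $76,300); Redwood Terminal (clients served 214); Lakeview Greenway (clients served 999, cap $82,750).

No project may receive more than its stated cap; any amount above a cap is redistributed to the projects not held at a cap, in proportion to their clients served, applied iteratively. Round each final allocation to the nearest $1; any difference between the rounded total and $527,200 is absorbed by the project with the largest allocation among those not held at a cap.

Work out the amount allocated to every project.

Winslow Annex: $316,044; Pioneer Plaza: $76,300; Redwood Terminal: $52,106; Lakeview Greenway: $82,750

Sum of clients served: 3,564.
Pro-rata shares before constraints: Winslow Annex 192,004.94; Pioneer Plaza 155,763.64; Redwood Terminal 31,655.67; Lakeview Greenway 147,775.76.
Capped: Pioneer Plaza ($76,300), Lakeview Greenway ($82,750); remaining pool $368,150 reallocated over remaining clients served 1,512.
Redistributed shares: Winslow Annex 316,044.11 → $316,044; Redwood Terminal 52,105.89 → $52,106.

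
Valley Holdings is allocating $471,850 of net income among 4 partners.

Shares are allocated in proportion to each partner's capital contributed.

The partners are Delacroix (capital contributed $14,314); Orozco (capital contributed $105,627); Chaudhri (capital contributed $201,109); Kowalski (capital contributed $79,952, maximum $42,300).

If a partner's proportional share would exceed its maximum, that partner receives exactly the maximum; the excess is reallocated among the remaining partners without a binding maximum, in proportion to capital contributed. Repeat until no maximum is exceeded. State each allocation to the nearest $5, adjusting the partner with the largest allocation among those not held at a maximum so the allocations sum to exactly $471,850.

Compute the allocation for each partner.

Total capital contributed = 401,002.
Unconstrained shares: Delacroix 16,842.96; Orozco 124,288.91; Chaudhri 236,640.42; Kowalski 94,077.71.
Held at cap: Kowalski ($42,300); balance $429,550 reallocated over remaining capital contributed 321,050.
Remaining shares: Delacroix 19,151.47 → $19,150; Orozco 141,324.02 → $141,325; Chaudhri 269,074.51 → $269,075.

Delacroix: $19,150; Orozco: $141,325; Chaudhri: $269,075; Kowalski: $42,300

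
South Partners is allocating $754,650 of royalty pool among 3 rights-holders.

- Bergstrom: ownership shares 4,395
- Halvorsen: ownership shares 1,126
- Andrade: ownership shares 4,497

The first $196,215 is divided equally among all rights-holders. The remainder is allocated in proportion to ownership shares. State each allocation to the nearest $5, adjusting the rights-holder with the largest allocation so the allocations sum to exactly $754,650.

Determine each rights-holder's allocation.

Bergstrom: $310,395 | Halvorsen: $128,170 | Andrade: $316,085

First tranche $196,215 split equally: $65,405 each.
Remainder $558,435 by ownership shares (total 10,018): Bergstrom 244,991.20 → $244,990; Halvorsen 62,766.80 → $62,765; Andrade 250,677.00 → $250,675.
Rounding difference +$5 on remainder applied to Andrade.
Totals: Bergstrom $65,405 + $244,990 = $310,395; Halvorsen $65,405 + $62,765 = $128,170; Andrade $65,405 + $250,680 = $316,085.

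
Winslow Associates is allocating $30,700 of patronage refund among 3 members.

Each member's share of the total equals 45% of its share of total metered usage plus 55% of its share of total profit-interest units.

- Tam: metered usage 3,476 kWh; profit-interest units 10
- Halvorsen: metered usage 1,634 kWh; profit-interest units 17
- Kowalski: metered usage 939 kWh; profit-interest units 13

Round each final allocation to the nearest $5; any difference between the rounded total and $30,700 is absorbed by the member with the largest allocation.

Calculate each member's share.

Totals — metered usage 6,049, profit-interest units 40.
Composite weights (45% metered usage + 55% profit-interest units): Tam 0.3961; Halvorsen 0.3553; Kowalski 0.2486.
Unrounded shares: Tam 12,159.91; Halvorsen 10,907.93; Kowalski 7,632.16.
Rounded to nearest $5: Tam $12,160; Halvorsen $10,910; Kowalski $7,630. Sum = $30,700.
No rounding difference to absorb.

Tam: $12,160 · Halvorsen: $10,910 · Kowalski: $7,630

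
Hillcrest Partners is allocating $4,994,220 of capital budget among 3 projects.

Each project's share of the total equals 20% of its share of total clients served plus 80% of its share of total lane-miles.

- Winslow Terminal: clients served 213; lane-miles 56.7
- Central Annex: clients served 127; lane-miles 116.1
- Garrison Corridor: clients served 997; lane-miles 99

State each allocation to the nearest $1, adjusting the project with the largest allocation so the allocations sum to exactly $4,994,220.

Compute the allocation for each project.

Winslow Terminal: $992,600; Central Annex: $1,801,513; Garrison Corridor: $2,200,107

Totals — clients served 1,337, lane-miles 271.8.
Composite weights (20% clients served + 80% lane-miles): Winslow Terminal 0.1987; Central Annex 0.3607; Garrison Corridor 0.4405.
Raw shares: Winslow Terminal 992,600.20; Central Annex 1,801,513.09; Garrison Corridor 2,200,106.70.
At nearest $1: Winslow Terminal $992,600; Central Annex $1,801,513; Garrison Corridor $2,200,107. Sum = $4,994,220.
Rounded total matches; no reconciliation needed.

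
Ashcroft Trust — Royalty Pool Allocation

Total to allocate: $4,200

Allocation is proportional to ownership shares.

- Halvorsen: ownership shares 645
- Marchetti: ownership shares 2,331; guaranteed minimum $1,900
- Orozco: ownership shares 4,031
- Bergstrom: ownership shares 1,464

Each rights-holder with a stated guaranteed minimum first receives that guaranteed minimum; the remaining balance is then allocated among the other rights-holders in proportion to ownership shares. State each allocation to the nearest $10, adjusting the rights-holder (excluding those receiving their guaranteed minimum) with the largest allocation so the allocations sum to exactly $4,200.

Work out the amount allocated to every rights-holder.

Minimums first: Marchetti $1,900. Remaining pool $2,300.
Remaining pool split over remaining ownership shares 6,140: Halvorsen 241.61 → $240; Orozco 1,509.98 → $1,510; Bergstrom 548.40 → $550.

Halvorsen: $240; Marchetti: $1,900; Orozco: $1,510; Bergstrom: $550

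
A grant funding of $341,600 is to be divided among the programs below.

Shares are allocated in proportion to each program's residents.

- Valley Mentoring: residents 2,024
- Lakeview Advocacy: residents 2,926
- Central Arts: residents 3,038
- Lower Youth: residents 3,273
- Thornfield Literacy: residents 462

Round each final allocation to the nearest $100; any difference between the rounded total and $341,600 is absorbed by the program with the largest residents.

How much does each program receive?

Valley Mentoring: $59,000 · Lakeview Advocacy: $85,300 · Central Arts: $88,500 · Lower Youth: $95,300 · Thornfield Literacy: $13,500

Residents total: 11,723.
Pro-rata amounts: Valley Mentoring 2,024/11,723 × $341,600 = 58,977.94; Lakeview Advocacy 2,926/11,723 × $341,600 = 85,261.59; Central Arts 3,038/11,723 × $341,600 = 88,525.19; Lower Youth 3,273/11,723 × $341,600 = 95,372.93; Thornfield Literacy 462/11,723 × $341,600 = 13,462.36.
Rounded to nearest $100: Valley Mentoring $59,000; Lakeview Advocacy $85,300; Central Arts $88,500; Lower Youth $95,400; Thornfield Literacy $13,500. Sum = $341,700.
Difference $341,600 − $341,700 = −$100 applied to largest residents (Lower Youth): Lower Youth becomes $95,300.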